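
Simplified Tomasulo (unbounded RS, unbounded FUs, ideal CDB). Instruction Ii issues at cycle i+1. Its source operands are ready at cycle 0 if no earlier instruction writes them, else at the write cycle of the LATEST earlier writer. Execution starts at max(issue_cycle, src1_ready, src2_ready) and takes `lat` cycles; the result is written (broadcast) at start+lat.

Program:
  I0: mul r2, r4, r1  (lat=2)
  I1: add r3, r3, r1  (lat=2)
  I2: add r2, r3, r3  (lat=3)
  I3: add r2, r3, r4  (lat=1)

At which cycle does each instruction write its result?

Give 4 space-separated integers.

I0 mul r2: issue@1 deps=(None,None) exec_start@1 write@3
I1 add r3: issue@2 deps=(None,None) exec_start@2 write@4
I2 add r2: issue@3 deps=(1,1) exec_start@4 write@7
I3 add r2: issue@4 deps=(1,None) exec_start@4 write@5

Answer: 3 4 7 5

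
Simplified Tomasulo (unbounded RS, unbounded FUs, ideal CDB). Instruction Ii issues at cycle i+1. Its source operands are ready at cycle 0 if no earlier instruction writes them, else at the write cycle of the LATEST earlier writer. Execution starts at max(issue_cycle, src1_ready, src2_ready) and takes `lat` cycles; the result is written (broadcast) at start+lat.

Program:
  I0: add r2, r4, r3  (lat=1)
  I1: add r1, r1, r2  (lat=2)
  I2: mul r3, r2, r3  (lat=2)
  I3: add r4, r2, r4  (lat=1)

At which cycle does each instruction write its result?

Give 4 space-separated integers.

Answer: 2 4 5 5

Derivation:
I0 add r2: issue@1 deps=(None,None) exec_start@1 write@2
I1 add r1: issue@2 deps=(None,0) exec_start@2 write@4
I2 mul r3: issue@3 deps=(0,None) exec_start@3 write@5
I3 add r4: issue@4 deps=(0,None) exec_start@4 write@5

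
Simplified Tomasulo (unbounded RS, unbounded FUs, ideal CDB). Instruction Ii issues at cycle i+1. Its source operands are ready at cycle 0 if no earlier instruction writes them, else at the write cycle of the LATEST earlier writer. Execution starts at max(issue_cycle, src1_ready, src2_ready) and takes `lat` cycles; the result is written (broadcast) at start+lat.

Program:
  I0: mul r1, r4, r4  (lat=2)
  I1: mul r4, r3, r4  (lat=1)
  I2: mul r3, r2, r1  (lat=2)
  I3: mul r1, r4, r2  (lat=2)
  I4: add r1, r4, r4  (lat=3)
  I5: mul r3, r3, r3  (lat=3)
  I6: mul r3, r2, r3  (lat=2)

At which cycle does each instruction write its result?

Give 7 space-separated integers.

Answer: 3 3 5 6 8 9 11

Derivation:
I0 mul r1: issue@1 deps=(None,None) exec_start@1 write@3
I1 mul r4: issue@2 deps=(None,None) exec_start@2 write@3
I2 mul r3: issue@3 deps=(None,0) exec_start@3 write@5
I3 mul r1: issue@4 deps=(1,None) exec_start@4 write@6
I4 add r1: issue@5 deps=(1,1) exec_start@5 write@8
I5 mul r3: issue@6 deps=(2,2) exec_start@6 write@9
I6 mul r3: issue@7 deps=(None,5) exec_start@9 write@11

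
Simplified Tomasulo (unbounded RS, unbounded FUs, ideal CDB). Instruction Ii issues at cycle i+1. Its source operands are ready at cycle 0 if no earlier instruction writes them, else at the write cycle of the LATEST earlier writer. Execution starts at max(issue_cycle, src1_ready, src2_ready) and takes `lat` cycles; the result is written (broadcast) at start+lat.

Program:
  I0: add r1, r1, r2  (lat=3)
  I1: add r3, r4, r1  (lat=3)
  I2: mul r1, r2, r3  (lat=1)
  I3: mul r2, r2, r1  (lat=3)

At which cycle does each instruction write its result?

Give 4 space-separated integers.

I0 add r1: issue@1 deps=(None,None) exec_start@1 write@4
I1 add r3: issue@2 deps=(None,0) exec_start@4 write@7
I2 mul r1: issue@3 deps=(None,1) exec_start@7 write@8
I3 mul r2: issue@4 deps=(None,2) exec_start@8 write@11

Answer: 4 7 8 11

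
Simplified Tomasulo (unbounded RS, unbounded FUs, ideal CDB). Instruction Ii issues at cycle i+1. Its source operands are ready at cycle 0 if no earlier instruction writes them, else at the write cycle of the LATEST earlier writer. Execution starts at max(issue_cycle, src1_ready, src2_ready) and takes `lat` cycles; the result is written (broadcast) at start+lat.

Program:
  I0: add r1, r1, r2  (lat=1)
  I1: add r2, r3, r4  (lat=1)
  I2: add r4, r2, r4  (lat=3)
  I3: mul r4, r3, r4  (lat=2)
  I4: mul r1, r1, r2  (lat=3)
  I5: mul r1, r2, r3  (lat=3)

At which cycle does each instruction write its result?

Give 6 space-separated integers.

I0 add r1: issue@1 deps=(None,None) exec_start@1 write@2
I1 add r2: issue@2 deps=(None,None) exec_start@2 write@3
I2 add r4: issue@3 deps=(1,None) exec_start@3 write@6
I3 mul r4: issue@4 deps=(None,2) exec_start@6 write@8
I4 mul r1: issue@5 deps=(0,1) exec_start@5 write@8
I5 mul r1: issue@6 deps=(1,None) exec_start@6 write@9

Answer: 2 3 6 8 8 9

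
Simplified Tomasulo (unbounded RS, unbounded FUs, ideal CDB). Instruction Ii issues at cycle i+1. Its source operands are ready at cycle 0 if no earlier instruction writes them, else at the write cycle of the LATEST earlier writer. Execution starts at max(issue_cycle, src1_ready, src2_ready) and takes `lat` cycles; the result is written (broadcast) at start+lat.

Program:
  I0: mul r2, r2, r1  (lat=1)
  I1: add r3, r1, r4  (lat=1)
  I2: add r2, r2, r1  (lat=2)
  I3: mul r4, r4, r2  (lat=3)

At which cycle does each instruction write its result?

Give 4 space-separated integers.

I0 mul r2: issue@1 deps=(None,None) exec_start@1 write@2
I1 add r3: issue@2 deps=(None,None) exec_start@2 write@3
I2 add r2: issue@3 deps=(0,None) exec_start@3 write@5
I3 mul r4: issue@4 deps=(None,2) exec_start@5 write@8

Answer: 2 3 5 8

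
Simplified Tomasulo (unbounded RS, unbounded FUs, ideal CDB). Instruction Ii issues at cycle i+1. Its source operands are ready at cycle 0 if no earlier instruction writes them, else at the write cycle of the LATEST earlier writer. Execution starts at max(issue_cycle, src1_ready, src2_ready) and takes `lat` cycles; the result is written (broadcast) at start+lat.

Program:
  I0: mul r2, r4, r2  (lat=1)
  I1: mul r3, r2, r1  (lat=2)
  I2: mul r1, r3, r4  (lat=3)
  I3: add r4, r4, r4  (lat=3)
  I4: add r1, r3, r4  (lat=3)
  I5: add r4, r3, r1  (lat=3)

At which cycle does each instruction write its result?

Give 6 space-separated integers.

I0 mul r2: issue@1 deps=(None,None) exec_start@1 write@2
I1 mul r3: issue@2 deps=(0,None) exec_start@2 write@4
I2 mul r1: issue@3 deps=(1,None) exec_start@4 write@7
I3 add r4: issue@4 deps=(None,None) exec_start@4 write@7
I4 add r1: issue@5 deps=(1,3) exec_start@7 write@10
I5 add r4: issue@6 deps=(1,4) exec_start@10 write@13

Answer: 2 4 7 7 10 13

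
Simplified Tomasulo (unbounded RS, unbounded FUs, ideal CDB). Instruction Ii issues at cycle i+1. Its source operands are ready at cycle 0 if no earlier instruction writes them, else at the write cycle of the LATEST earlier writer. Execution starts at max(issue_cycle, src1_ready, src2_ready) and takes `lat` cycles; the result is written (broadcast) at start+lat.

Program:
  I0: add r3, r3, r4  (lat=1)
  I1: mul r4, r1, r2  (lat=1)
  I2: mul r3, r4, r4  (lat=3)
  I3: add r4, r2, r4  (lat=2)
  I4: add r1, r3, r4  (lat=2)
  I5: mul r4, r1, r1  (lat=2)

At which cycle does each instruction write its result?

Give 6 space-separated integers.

I0 add r3: issue@1 deps=(None,None) exec_start@1 write@2
I1 mul r4: issue@2 deps=(None,None) exec_start@2 write@3
I2 mul r3: issue@3 deps=(1,1) exec_start@3 write@6
I3 add r4: issue@4 deps=(None,1) exec_start@4 write@6
I4 add r1: issue@5 deps=(2,3) exec_start@6 write@8
I5 mul r4: issue@6 deps=(4,4) exec_start@8 write@10

Answer: 2 3 6 6 8 10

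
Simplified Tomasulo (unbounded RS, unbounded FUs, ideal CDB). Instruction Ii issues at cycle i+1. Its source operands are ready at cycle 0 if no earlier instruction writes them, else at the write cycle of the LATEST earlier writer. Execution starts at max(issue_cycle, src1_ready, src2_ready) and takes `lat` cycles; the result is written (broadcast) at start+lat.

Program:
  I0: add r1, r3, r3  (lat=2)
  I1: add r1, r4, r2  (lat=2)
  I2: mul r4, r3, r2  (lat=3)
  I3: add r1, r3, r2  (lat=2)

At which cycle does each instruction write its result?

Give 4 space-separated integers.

I0 add r1: issue@1 deps=(None,None) exec_start@1 write@3
I1 add r1: issue@2 deps=(None,None) exec_start@2 write@4
I2 mul r4: issue@3 deps=(None,None) exec_start@3 write@6
I3 add r1: issue@4 deps=(None,None) exec_start@4 write@6

Answer: 3 4 6 6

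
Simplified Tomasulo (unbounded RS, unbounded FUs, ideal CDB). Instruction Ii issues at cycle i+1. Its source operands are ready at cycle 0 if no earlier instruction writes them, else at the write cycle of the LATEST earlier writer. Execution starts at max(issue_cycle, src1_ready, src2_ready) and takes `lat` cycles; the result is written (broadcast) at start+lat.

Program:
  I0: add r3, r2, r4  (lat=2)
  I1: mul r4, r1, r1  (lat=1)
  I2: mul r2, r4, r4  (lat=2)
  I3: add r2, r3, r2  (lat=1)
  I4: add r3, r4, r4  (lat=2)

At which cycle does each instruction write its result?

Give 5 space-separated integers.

Answer: 3 3 5 6 7

Derivation:
I0 add r3: issue@1 deps=(None,None) exec_start@1 write@3
I1 mul r4: issue@2 deps=(None,None) exec_start@2 write@3
I2 mul r2: issue@3 deps=(1,1) exec_start@3 write@5
I3 add r2: issue@4 deps=(0,2) exec_start@5 write@6
I4 add r3: issue@5 deps=(1,1) exec_start@5 write@7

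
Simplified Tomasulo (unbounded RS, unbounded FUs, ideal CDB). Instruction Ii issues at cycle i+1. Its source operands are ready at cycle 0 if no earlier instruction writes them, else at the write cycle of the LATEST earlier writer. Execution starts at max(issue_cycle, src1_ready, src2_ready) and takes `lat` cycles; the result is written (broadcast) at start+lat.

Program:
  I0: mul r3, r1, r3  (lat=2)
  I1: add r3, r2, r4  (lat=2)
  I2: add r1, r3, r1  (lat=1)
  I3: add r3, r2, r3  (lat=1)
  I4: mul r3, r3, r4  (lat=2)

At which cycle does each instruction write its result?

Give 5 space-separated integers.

I0 mul r3: issue@1 deps=(None,None) exec_start@1 write@3
I1 add r3: issue@2 deps=(None,None) exec_start@2 write@4
I2 add r1: issue@3 deps=(1,None) exec_start@4 write@5
I3 add r3: issue@4 deps=(None,1) exec_start@4 write@5
I4 mul r3: issue@5 deps=(3,None) exec_start@5 write@7

Answer: 3 4 5 5 7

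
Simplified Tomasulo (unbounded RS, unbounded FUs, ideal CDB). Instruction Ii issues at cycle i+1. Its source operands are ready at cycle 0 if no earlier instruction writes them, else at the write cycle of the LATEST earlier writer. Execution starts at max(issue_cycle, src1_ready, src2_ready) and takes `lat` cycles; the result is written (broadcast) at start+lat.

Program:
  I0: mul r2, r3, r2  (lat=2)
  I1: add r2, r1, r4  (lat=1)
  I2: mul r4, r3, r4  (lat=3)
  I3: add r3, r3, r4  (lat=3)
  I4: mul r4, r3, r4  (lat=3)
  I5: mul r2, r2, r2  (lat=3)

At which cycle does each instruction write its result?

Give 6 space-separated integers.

I0 mul r2: issue@1 deps=(None,None) exec_start@1 write@3
I1 add r2: issue@2 deps=(None,None) exec_start@2 write@3
I2 mul r4: issue@3 deps=(None,None) exec_start@3 write@6
I3 add r3: issue@4 deps=(None,2) exec_start@6 write@9
I4 mul r4: issue@5 deps=(3,2) exec_start@9 write@12
I5 mul r2: issue@6 deps=(1,1) exec_start@6 write@9

Answer: 3 3 6 9 12 9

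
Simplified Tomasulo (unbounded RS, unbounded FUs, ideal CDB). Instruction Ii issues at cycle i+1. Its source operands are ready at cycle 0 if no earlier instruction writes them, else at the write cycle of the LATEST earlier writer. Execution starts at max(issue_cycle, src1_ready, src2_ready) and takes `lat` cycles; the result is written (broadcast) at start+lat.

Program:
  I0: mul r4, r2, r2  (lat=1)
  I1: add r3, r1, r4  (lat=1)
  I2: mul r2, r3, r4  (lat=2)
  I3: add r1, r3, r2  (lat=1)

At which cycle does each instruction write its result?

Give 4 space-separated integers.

I0 mul r4: issue@1 deps=(None,None) exec_start@1 write@2
I1 add r3: issue@2 deps=(None,0) exec_start@2 write@3
I2 mul r2: issue@3 deps=(1,0) exec_start@3 write@5
I3 add r1: issue@4 deps=(1,2) exec_start@5 write@6

Answer: 2 3 5 6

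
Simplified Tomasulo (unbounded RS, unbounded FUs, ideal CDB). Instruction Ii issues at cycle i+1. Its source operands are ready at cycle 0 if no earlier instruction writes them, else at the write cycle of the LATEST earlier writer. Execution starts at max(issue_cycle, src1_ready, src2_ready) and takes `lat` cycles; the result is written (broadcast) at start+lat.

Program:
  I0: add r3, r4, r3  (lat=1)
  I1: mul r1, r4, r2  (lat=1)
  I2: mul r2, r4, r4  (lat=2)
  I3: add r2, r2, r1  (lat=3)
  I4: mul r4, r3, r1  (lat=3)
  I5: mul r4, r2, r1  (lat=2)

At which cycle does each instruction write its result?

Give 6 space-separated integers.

Answer: 2 3 5 8 8 10

Derivation:
I0 add r3: issue@1 deps=(None,None) exec_start@1 write@2
I1 mul r1: issue@2 deps=(None,None) exec_start@2 write@3
I2 mul r2: issue@3 deps=(None,None) exec_start@3 write@5
I3 add r2: issue@4 deps=(2,1) exec_start@5 write@8
I4 mul r4: issue@5 deps=(0,1) exec_start@5 write@8
I5 mul r4: issue@6 deps=(3,1) exec_start@8 write@10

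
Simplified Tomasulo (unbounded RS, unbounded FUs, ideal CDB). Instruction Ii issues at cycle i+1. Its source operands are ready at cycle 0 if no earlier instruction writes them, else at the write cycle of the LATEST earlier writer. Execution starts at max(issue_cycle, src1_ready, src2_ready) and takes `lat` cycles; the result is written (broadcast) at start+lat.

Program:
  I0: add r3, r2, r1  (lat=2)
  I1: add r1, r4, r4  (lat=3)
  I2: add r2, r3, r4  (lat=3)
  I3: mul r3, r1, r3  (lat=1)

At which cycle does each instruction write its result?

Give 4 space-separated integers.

Answer: 3 5 6 6

Derivation:
I0 add r3: issue@1 deps=(None,None) exec_start@1 write@3
I1 add r1: issue@2 deps=(None,None) exec_start@2 write@5
I2 add r2: issue@3 deps=(0,None) exec_start@3 write@6
I3 mul r3: issue@4 deps=(1,0) exec_start@5 write@6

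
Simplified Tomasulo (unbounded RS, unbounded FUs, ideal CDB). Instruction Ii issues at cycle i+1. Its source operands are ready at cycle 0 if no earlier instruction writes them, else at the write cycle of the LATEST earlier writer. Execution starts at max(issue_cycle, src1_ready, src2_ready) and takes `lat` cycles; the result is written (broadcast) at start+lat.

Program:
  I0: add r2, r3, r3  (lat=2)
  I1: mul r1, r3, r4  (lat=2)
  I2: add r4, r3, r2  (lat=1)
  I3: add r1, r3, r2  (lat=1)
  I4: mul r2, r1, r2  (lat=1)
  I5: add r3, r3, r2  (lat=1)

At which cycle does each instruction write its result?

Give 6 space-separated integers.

I0 add r2: issue@1 deps=(None,None) exec_start@1 write@3
I1 mul r1: issue@2 deps=(None,None) exec_start@2 write@4
I2 add r4: issue@3 deps=(None,0) exec_start@3 write@4
I3 add r1: issue@4 deps=(None,0) exec_start@4 write@5
I4 mul r2: issue@5 deps=(3,0) exec_start@5 write@6
I5 add r3: issue@6 deps=(None,4) exec_start@6 write@7

Answer: 3 4 4 5 6 7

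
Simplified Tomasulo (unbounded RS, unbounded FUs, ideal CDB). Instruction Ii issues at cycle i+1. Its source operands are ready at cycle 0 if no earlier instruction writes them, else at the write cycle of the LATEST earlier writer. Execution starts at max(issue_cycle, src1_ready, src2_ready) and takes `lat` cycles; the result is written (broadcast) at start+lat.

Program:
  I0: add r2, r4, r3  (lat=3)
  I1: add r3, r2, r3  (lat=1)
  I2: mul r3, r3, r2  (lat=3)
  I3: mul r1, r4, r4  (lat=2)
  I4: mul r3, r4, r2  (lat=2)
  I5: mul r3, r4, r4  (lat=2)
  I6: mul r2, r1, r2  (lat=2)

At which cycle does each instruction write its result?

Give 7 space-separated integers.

I0 add r2: issue@1 deps=(None,None) exec_start@1 write@4
I1 add r3: issue@2 deps=(0,None) exec_start@4 write@5
I2 mul r3: issue@3 deps=(1,0) exec_start@5 write@8
I3 mul r1: issue@4 deps=(None,None) exec_start@4 write@6
I4 mul r3: issue@5 deps=(None,0) exec_start@5 write@7
I5 mul r3: issue@6 deps=(None,None) exec_start@6 write@8
I6 mul r2: issue@7 deps=(3,0) exec_start@7 write@9

Answer: 4 5 8 6 7 8 9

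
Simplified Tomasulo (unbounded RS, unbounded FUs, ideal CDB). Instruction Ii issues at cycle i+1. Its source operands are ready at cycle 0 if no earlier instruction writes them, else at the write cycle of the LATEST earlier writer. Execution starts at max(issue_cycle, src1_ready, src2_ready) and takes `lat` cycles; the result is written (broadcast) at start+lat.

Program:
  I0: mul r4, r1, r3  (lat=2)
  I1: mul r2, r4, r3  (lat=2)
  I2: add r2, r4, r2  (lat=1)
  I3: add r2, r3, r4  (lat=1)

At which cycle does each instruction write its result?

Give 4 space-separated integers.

Answer: 3 5 6 5

Derivation:
I0 mul r4: issue@1 deps=(None,None) exec_start@1 write@3
I1 mul r2: issue@2 deps=(0,None) exec_start@3 write@5
I2 add r2: issue@3 deps=(0,1) exec_start@5 write@6
I3 add r2: issue@4 deps=(None,0) exec_start@4 write@5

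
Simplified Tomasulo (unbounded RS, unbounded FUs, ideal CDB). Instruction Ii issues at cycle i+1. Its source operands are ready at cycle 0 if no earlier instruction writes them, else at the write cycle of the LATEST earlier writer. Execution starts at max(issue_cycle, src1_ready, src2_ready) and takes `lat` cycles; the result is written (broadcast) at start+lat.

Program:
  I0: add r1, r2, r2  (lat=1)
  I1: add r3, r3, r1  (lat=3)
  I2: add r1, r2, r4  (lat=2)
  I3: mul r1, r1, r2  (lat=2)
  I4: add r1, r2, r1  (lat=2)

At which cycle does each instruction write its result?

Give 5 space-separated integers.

I0 add r1: issue@1 deps=(None,None) exec_start@1 write@2
I1 add r3: issue@2 deps=(None,0) exec_start@2 write@5
I2 add r1: issue@3 deps=(None,None) exec_start@3 write@5
I3 mul r1: issue@4 deps=(2,None) exec_start@5 write@7
I4 add r1: issue@5 deps=(None,3) exec_start@7 write@9

Answer: 2 5 5 7 9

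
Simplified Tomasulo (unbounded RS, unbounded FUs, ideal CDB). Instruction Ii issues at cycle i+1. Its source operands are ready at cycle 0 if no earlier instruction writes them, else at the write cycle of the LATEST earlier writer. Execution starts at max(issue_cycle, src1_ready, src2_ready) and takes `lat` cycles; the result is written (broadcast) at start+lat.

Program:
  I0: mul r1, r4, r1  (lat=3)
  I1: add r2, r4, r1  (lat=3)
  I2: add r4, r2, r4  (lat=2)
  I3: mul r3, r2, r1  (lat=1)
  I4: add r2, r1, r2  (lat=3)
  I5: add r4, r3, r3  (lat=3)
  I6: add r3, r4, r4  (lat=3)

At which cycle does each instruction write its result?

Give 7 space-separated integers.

I0 mul r1: issue@1 deps=(None,None) exec_start@1 write@4
I1 add r2: issue@2 deps=(None,0) exec_start@4 write@7
I2 add r4: issue@3 deps=(1,None) exec_start@7 write@9
I3 mul r3: issue@4 deps=(1,0) exec_start@7 write@8
I4 add r2: issue@5 deps=(0,1) exec_start@7 write@10
I5 add r4: issue@6 deps=(3,3) exec_start@8 write@11
I6 add r3: issue@7 deps=(5,5) exec_start@11 write@14

Answer: 4 7 9 8 10 11 14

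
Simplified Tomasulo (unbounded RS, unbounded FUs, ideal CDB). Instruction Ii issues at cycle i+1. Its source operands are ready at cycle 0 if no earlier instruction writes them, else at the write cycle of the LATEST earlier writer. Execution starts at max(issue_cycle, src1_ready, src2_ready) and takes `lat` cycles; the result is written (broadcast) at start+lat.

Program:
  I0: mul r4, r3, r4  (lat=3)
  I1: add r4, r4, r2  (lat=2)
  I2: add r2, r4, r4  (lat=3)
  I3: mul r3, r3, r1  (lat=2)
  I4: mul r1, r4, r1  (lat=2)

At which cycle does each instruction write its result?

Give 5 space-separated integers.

Answer: 4 6 9 6 8

Derivation:
I0 mul r4: issue@1 deps=(None,None) exec_start@1 write@4
I1 add r4: issue@2 deps=(0,None) exec_start@4 write@6
I2 add r2: issue@3 deps=(1,1) exec_start@6 write@9
I3 mul r3: issue@4 deps=(None,None) exec_start@4 write@6
I4 mul r1: issue@5 deps=(1,None) exec_start@6 write@8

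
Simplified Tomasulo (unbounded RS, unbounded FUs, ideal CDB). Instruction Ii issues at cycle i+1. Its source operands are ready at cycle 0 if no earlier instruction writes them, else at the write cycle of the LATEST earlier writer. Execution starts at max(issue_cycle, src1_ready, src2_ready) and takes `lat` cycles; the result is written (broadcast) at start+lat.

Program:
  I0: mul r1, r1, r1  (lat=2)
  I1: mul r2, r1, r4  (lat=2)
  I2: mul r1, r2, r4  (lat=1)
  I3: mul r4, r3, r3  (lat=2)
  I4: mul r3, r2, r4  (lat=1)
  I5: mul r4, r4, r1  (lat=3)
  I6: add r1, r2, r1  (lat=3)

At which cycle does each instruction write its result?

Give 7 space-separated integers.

Answer: 3 5 6 6 7 9 10

Derivation:
I0 mul r1: issue@1 deps=(None,None) exec_start@1 write@3
I1 mul r2: issue@2 deps=(0,None) exec_start@3 write@5
I2 mul r1: issue@3 deps=(1,None) exec_start@5 write@6
I3 mul r4: issue@4 deps=(None,None) exec_start@4 write@6
I4 mul r3: issue@5 deps=(1,3) exec_start@6 write@7
I5 mul r4: issue@6 deps=(3,2) exec_start@6 write@9
I6 add r1: issue@7 deps=(1,2) exec_start@7 write@10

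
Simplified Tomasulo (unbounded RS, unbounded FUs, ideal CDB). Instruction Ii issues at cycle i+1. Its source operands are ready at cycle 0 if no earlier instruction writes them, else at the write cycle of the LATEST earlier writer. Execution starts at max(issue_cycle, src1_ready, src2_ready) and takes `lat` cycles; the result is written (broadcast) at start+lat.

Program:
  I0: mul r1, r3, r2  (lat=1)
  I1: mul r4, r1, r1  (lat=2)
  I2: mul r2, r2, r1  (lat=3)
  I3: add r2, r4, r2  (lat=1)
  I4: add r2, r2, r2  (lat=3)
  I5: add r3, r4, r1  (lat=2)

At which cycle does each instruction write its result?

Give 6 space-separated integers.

Answer: 2 4 6 7 10 8

Derivation:
I0 mul r1: issue@1 deps=(None,None) exec_start@1 write@2
I1 mul r4: issue@2 deps=(0,0) exec_start@2 write@4
I2 mul r2: issue@3 deps=(None,0) exec_start@3 write@6
I3 add r2: issue@4 deps=(1,2) exec_start@6 write@7
I4 add r2: issue@5 deps=(3,3) exec_start@7 write@10
I5 add r3: issue@6 deps=(1,0) exec_start@6 write@8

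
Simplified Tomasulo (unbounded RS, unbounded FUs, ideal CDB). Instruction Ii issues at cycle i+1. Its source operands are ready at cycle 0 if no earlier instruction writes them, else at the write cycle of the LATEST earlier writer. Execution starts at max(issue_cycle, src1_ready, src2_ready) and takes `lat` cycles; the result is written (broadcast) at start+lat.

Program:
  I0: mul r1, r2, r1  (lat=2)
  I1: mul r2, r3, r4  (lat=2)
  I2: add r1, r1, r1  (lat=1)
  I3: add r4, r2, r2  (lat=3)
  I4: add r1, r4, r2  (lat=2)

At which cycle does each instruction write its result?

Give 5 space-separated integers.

I0 mul r1: issue@1 deps=(None,None) exec_start@1 write@3
I1 mul r2: issue@2 deps=(None,None) exec_start@2 write@4
I2 add r1: issue@3 deps=(0,0) exec_start@3 write@4
I3 add r4: issue@4 deps=(1,1) exec_start@4 write@7
I4 add r1: issue@5 deps=(3,1) exec_start@7 write@9

Answer: 3 4 4 7 9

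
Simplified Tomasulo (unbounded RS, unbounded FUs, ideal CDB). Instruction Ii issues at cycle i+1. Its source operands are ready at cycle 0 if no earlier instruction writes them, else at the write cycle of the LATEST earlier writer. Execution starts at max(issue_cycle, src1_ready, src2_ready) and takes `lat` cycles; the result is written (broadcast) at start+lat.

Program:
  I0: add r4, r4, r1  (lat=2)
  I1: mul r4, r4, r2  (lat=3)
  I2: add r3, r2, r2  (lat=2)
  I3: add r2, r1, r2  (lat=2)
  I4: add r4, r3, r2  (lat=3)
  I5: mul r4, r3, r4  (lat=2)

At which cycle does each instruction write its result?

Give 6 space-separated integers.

I0 add r4: issue@1 deps=(None,None) exec_start@1 write@3
I1 mul r4: issue@2 deps=(0,None) exec_start@3 write@6
I2 add r3: issue@3 deps=(None,None) exec_start@3 write@5
I3 add r2: issue@4 deps=(None,None) exec_start@4 write@6
I4 add r4: issue@5 deps=(2,3) exec_start@6 write@9
I5 mul r4: issue@6 deps=(2,4) exec_start@9 write@11

Answer: 3 6 5 6 9 11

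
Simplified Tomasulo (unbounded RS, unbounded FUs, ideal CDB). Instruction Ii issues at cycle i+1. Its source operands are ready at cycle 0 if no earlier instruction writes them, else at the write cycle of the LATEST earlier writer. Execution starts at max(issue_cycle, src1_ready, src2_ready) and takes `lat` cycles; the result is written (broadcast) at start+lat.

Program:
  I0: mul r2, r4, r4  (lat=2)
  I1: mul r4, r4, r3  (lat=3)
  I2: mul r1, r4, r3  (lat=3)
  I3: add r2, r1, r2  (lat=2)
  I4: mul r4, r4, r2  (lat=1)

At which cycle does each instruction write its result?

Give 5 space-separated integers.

Answer: 3 5 8 10 11

Derivation:
I0 mul r2: issue@1 deps=(None,None) exec_start@1 write@3
I1 mul r4: issue@2 deps=(None,None) exec_start@2 write@5
I2 mul r1: issue@3 deps=(1,None) exec_start@5 write@8
I3 add r2: issue@4 deps=(2,0) exec_start@8 write@10
I4 mul r4: issue@5 deps=(1,3) exec_start@10 write@11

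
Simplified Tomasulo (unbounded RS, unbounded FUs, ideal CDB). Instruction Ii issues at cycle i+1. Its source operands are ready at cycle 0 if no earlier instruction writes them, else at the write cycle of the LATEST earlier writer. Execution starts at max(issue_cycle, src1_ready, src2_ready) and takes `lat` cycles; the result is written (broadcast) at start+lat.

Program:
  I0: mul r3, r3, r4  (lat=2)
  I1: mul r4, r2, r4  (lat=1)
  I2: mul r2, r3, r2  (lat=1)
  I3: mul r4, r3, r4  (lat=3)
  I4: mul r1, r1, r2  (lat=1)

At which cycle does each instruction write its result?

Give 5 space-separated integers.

Answer: 3 3 4 7 6

Derivation:
I0 mul r3: issue@1 deps=(None,None) exec_start@1 write@3
I1 mul r4: issue@2 deps=(None,None) exec_start@2 write@3
I2 mul r2: issue@3 deps=(0,None) exec_start@3 write@4
I3 mul r4: issue@4 deps=(0,1) exec_start@4 write@7
I4 mul r1: issue@5 deps=(None,2) exec_start@5 write@6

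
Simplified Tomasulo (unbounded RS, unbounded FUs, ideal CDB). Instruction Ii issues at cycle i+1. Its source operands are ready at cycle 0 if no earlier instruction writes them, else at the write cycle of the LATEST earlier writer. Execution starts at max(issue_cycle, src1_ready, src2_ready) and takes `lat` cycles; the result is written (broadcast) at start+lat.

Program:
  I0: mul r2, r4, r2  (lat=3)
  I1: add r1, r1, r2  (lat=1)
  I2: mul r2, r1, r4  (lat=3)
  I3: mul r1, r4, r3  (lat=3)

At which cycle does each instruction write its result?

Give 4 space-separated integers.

Answer: 4 5 8 7

Derivation:
I0 mul r2: issue@1 deps=(None,None) exec_start@1 write@4
I1 add r1: issue@2 deps=(None,0) exec_start@4 write@5
I2 mul r2: issue@3 deps=(1,None) exec_start@5 write@8
I3 mul r1: issue@4 deps=(None,None) exec_start@4 write@7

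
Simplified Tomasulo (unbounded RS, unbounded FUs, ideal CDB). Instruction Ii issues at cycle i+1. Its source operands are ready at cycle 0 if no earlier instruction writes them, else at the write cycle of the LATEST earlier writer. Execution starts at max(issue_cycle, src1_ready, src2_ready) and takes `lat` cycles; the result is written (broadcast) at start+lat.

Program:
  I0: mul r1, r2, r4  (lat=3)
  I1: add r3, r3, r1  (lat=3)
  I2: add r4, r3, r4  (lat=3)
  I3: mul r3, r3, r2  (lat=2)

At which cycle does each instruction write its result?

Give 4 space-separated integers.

I0 mul r1: issue@1 deps=(None,None) exec_start@1 write@4
I1 add r3: issue@2 deps=(None,0) exec_start@4 write@7
I2 add r4: issue@3 deps=(1,None) exec_start@7 write@10
I3 mul r3: issue@4 deps=(1,None) exec_start@7 write@9

Answer: 4 7 10 9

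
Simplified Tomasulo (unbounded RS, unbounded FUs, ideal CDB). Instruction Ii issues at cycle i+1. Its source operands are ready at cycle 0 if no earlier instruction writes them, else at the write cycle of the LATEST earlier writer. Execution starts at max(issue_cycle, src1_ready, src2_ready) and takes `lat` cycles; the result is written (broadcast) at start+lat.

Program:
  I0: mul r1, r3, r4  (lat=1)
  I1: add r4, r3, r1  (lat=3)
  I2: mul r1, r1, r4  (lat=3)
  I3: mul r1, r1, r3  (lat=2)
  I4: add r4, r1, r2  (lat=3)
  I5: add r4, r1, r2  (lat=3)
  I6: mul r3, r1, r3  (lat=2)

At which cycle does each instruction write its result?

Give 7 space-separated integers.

I0 mul r1: issue@1 deps=(None,None) exec_start@1 write@2
I1 add r4: issue@2 deps=(None,0) exec_start@2 write@5
I2 mul r1: issue@3 deps=(0,1) exec_start@5 write@8
I3 mul r1: issue@4 deps=(2,None) exec_start@8 write@10
I4 add r4: issue@5 deps=(3,None) exec_start@10 write@13
I5 add r4: issue@6 deps=(3,None) exec_start@10 write@13
I6 mul r3: issue@7 deps=(3,None) exec_start@10 write@12

Answer: 2 5 8 10 13 13 12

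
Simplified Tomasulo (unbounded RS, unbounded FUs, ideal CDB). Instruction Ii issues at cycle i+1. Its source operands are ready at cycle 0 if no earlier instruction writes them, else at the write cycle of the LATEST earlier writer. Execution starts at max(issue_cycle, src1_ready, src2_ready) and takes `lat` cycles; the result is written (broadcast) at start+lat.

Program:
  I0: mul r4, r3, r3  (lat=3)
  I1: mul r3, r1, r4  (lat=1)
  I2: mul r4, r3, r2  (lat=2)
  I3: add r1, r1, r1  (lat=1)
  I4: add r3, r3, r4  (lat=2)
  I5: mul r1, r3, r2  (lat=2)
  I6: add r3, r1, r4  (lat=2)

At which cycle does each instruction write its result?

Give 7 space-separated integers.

Answer: 4 5 7 5 9 11 13

Derivation:
I0 mul r4: issue@1 deps=(None,None) exec_start@1 write@4
I1 mul r3: issue@2 deps=(None,0) exec_start@4 write@5
I2 mul r4: issue@3 deps=(1,None) exec_start@5 write@7
I3 add r1: issue@4 deps=(None,None) exec_start@4 write@5
I4 add r3: issue@5 deps=(1,2) exec_start@7 write@9
I5 mul r1: issue@6 deps=(4,None) exec_start@9 write@11
I6 add r3: issue@7 deps=(5,2) exec_start@11 write@13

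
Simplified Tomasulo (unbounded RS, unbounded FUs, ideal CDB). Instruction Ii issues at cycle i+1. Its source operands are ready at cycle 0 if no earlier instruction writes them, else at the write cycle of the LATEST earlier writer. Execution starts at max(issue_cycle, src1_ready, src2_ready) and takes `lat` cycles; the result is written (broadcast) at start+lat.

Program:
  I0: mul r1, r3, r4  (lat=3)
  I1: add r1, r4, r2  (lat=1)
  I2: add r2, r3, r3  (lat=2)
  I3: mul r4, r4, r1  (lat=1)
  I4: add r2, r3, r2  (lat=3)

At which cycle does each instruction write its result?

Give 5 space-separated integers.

I0 mul r1: issue@1 deps=(None,None) exec_start@1 write@4
I1 add r1: issue@2 deps=(None,None) exec_start@2 write@3
I2 add r2: issue@3 deps=(None,None) exec_start@3 write@5
I3 mul r4: issue@4 deps=(None,1) exec_start@4 write@5
I4 add r2: issue@5 deps=(None,2) exec_start@5 write@8

Answer: 4 3 5 5 8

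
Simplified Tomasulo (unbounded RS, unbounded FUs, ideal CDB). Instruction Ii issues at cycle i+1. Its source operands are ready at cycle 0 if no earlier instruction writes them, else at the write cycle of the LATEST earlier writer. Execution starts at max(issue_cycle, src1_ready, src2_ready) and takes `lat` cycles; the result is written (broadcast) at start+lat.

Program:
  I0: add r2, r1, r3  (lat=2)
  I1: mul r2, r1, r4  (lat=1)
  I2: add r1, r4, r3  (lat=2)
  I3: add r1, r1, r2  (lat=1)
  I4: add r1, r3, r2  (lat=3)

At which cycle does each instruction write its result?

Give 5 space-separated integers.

Answer: 3 3 5 6 8

Derivation:
I0 add r2: issue@1 deps=(None,None) exec_start@1 write@3
I1 mul r2: issue@2 deps=(None,None) exec_start@2 write@3
I2 add r1: issue@3 deps=(None,None) exec_start@3 write@5
I3 add r1: issue@4 deps=(2,1) exec_start@5 write@6
I4 add r1: issue@5 deps=(None,1) exec_start@5 write@8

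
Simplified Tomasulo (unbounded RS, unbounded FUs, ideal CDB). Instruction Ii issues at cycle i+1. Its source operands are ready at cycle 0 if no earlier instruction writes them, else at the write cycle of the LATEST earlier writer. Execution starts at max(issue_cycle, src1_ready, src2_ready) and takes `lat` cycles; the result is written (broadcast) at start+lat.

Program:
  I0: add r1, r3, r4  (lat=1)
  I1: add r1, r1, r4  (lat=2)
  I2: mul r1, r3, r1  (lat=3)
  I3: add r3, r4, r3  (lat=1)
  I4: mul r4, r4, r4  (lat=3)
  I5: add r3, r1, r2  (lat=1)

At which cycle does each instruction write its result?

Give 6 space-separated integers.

Answer: 2 4 7 5 8 8

Derivation:
I0 add r1: issue@1 deps=(None,None) exec_start@1 write@2
I1 add r1: issue@2 deps=(0,None) exec_start@2 write@4
I2 mul r1: issue@3 deps=(None,1) exec_start@4 write@7
I3 add r3: issue@4 deps=(None,None) exec_start@4 write@5
I4 mul r4: issue@5 deps=(None,None) exec_start@5 write@8
I5 add r3: issue@6 deps=(2,None) exec_start@7 write@8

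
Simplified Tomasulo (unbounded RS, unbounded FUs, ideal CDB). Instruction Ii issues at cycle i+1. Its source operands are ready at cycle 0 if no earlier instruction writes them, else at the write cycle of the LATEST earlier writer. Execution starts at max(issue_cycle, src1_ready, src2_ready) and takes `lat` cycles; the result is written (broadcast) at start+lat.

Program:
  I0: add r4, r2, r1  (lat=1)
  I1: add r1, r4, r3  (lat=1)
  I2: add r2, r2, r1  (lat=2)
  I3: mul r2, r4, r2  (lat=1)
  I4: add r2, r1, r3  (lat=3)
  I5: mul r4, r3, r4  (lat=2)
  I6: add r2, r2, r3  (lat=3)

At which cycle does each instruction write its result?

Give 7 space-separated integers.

Answer: 2 3 5 6 8 8 11

Derivation:
I0 add r4: issue@1 deps=(None,None) exec_start@1 write@2
I1 add r1: issue@2 deps=(0,None) exec_start@2 write@3
I2 add r2: issue@3 deps=(None,1) exec_start@3 write@5
I3 mul r2: issue@4 deps=(0,2) exec_start@5 write@6
I4 add r2: issue@5 deps=(1,None) exec_start@5 write@8
I5 mul r4: issue@6 deps=(None,0) exec_start@6 write@8
I6 add r2: issue@7 deps=(4,None) exec_start@8 write@11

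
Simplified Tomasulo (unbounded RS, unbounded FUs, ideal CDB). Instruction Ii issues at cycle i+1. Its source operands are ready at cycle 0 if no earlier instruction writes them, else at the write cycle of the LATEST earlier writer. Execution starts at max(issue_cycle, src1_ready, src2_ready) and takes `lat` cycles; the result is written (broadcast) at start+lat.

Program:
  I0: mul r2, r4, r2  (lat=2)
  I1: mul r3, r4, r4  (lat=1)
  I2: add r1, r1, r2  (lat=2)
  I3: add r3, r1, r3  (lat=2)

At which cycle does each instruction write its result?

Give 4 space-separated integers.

Answer: 3 3 5 7

Derivation:
I0 mul r2: issue@1 deps=(None,None) exec_start@1 write@3
I1 mul r3: issue@2 deps=(None,None) exec_start@2 write@3
I2 add r1: issue@3 deps=(None,0) exec_start@3 write@5
I3 add r3: issue@4 deps=(2,1) exec_start@5 write@7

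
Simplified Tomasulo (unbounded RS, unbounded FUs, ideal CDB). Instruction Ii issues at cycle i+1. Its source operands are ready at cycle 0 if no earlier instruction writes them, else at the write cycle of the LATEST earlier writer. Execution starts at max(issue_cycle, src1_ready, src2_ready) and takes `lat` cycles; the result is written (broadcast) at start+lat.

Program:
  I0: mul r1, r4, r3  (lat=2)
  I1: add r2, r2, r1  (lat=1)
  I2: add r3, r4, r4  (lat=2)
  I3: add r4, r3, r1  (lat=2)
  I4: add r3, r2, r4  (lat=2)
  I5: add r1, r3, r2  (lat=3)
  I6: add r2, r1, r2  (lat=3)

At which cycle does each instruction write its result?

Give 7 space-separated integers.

I0 mul r1: issue@1 deps=(None,None) exec_start@1 write@3
I1 add r2: issue@2 deps=(None,0) exec_start@3 write@4
I2 add r3: issue@3 deps=(None,None) exec_start@3 write@5
I3 add r4: issue@4 deps=(2,0) exec_start@5 write@7
I4 add r3: issue@5 deps=(1,3) exec_start@7 write@9
I5 add r1: issue@6 deps=(4,1) exec_start@9 write@12
I6 add r2: issue@7 deps=(5,1) exec_start@12 write@15

Answer: 3 4 5 7 9 12 15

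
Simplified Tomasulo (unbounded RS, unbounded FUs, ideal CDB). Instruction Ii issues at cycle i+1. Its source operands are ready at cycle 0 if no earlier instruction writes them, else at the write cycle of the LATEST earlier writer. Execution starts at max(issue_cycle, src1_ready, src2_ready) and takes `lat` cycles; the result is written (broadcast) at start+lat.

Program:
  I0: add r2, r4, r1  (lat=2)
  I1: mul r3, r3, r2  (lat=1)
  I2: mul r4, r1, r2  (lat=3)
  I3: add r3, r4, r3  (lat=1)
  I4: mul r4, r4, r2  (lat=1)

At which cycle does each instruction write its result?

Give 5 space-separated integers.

I0 add r2: issue@1 deps=(None,None) exec_start@1 write@3
I1 mul r3: issue@2 deps=(None,0) exec_start@3 write@4
I2 mul r4: issue@3 deps=(None,0) exec_start@3 write@6
I3 add r3: issue@4 deps=(2,1) exec_start@6 write@7
I4 mul r4: issue@5 deps=(2,0) exec_start@6 write@7

Answer: 3 4 6 7 7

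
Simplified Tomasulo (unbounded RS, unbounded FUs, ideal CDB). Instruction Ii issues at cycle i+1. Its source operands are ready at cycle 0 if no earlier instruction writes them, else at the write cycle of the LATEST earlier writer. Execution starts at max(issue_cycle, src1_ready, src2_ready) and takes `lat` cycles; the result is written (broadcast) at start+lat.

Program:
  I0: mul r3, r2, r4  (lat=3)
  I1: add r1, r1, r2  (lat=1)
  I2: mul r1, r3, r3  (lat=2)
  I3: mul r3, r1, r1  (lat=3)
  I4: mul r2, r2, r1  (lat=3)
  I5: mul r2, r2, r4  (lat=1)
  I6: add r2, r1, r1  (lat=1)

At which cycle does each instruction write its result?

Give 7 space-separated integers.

I0 mul r3: issue@1 deps=(None,None) exec_start@1 write@4
I1 add r1: issue@2 deps=(None,None) exec_start@2 write@3
I2 mul r1: issue@3 deps=(0,0) exec_start@4 write@6
I3 mul r3: issue@4 deps=(2,2) exec_start@6 write@9
I4 mul r2: issue@5 deps=(None,2) exec_start@6 write@9
I5 mul r2: issue@6 deps=(4,None) exec_start@9 write@10
I6 add r2: issue@7 deps=(2,2) exec_start@7 write@8

Answer: 4 3 6 9 9 10 8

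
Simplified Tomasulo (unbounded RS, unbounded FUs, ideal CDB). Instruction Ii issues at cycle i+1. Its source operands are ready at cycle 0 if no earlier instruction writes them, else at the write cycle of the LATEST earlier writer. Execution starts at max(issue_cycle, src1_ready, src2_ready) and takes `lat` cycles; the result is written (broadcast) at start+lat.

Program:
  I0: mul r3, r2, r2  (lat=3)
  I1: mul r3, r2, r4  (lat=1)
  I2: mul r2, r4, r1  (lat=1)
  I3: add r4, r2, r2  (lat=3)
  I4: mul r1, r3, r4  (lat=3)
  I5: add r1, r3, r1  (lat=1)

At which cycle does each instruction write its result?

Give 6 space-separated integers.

I0 mul r3: issue@1 deps=(None,None) exec_start@1 write@4
I1 mul r3: issue@2 deps=(None,None) exec_start@2 write@3
I2 mul r2: issue@3 deps=(None,None) exec_start@3 write@4
I3 add r4: issue@4 deps=(2,2) exec_start@4 write@7
I4 mul r1: issue@5 deps=(1,3) exec_start@7 write@10
I5 add r1: issue@6 deps=(1,4) exec_start@10 write@11

Answer: 4 3 4 7 10 11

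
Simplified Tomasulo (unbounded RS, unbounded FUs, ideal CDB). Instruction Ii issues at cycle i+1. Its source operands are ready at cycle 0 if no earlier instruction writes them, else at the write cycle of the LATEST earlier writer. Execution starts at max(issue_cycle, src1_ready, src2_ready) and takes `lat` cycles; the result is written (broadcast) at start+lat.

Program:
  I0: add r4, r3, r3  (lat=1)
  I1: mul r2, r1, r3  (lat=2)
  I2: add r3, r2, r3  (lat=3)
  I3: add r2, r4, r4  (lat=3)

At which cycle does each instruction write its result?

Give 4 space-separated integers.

Answer: 2 4 7 7

Derivation:
I0 add r4: issue@1 deps=(None,None) exec_start@1 write@2
I1 mul r2: issue@2 deps=(None,None) exec_start@2 write@4
I2 add r3: issue@3 deps=(1,None) exec_start@4 write@7
I3 add r2: issue@4 deps=(0,0) exec_start@4 write@7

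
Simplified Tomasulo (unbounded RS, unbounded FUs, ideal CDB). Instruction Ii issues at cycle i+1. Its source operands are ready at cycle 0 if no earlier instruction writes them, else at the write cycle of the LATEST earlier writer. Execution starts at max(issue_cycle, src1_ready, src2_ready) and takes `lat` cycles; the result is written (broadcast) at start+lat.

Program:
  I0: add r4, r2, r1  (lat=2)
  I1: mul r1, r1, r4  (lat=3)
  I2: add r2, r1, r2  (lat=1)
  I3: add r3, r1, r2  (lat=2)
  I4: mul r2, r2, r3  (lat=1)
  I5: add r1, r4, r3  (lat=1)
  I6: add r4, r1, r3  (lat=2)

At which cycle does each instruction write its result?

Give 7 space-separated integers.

I0 add r4: issue@1 deps=(None,None) exec_start@1 write@3
I1 mul r1: issue@2 deps=(None,0) exec_start@3 write@6
I2 add r2: issue@3 deps=(1,None) exec_start@6 write@7
I3 add r3: issue@4 deps=(1,2) exec_start@7 write@9
I4 mul r2: issue@5 deps=(2,3) exec_start@9 write@10
I5 add r1: issue@6 deps=(0,3) exec_start@9 write@10
I6 add r4: issue@7 deps=(5,3) exec_start@10 write@12

Answer: 3 6 7 9 10 10 12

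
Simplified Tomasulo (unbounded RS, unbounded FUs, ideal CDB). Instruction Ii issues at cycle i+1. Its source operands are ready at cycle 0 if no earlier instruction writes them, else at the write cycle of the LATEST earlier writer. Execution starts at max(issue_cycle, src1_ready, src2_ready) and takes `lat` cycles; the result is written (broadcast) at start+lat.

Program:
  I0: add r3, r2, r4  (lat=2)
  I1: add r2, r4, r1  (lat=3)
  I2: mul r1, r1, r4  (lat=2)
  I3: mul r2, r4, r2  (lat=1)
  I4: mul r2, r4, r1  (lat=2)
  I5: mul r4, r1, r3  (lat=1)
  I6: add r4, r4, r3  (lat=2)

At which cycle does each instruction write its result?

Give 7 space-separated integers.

Answer: 3 5 5 6 7 7 9

Derivation:
I0 add r3: issue@1 deps=(None,None) exec_start@1 write@3
I1 add r2: issue@2 deps=(None,None) exec_start@2 write@5
I2 mul r1: issue@3 deps=(None,None) exec_start@3 write@5
I3 mul r2: issue@4 deps=(None,1) exec_start@5 write@6
I4 mul r2: issue@5 deps=(None,2) exec_start@5 write@7
I5 mul r4: issue@6 deps=(2,0) exec_start@6 write@7
I6 add r4: issue@7 deps=(5,0) exec_start@7 write@9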